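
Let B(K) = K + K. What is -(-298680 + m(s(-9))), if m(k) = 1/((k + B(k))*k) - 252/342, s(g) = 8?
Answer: 1089587309/3648 ≈ 2.9868e+5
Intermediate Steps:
B(K) = 2*K
m(k) = -14/19 + 1/(3*k²) (m(k) = 1/((k + 2*k)*k) - 252/342 = 1/(((3*k))*k) - 252*1/342 = (1/(3*k))/k - 14/19 = 1/(3*k²) - 14/19 = -14/19 + 1/(3*k²))
-(-298680 + m(s(-9))) = -(-298680 + (-14/19 + (⅓)/8²)) = -(-298680 + (-14/19 + (⅓)*(1/64))) = -(-298680 + (-14/19 + 1/192)) = -(-298680 - 2669/3648) = -1*(-1089587309/3648) = 1089587309/3648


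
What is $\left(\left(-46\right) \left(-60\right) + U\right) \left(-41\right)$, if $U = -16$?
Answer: $-112504$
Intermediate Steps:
$\left(\left(-46\right) \left(-60\right) + U\right) \left(-41\right) = \left(\left(-46\right) \left(-60\right) - 16\right) \left(-41\right) = \left(2760 - 16\right) \left(-41\right) = 2744 \left(-41\right) = -112504$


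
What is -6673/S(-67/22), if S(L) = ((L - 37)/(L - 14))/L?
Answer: 167659125/19382 ≈ 8650.3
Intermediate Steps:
S(L) = (-37 + L)/(L*(-14 + L)) (S(L) = ((-37 + L)/(-14 + L))/L = (-37 + L)/(L*(-14 + L)))
-6673/S(-67/22) = -6673*(-67*(-14 - 67/22)/(22*(-37 - 67/22))) = -6673/((-22/67*(-881/22)/(-375/22))) = -6673/((-22/67*(-22/375)*(-881/22))) = -6673/(-19382/25125) = -6673*(-25125/19382) = 167659125/19382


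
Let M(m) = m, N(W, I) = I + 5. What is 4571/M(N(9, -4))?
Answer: 4571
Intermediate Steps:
N(W, I) = 5 + I
4571/M(N(9, -4)) = 4571/(5 - 4) = 4571/1 = 4571*1 = 4571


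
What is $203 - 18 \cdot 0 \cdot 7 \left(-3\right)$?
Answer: $203$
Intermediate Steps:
$203 - 18 \cdot 0 \cdot 7 \left(-3\right) = 203 - 18 \cdot 0 \left(-3\right) = 203 - 0 = 203 + 0 = 203$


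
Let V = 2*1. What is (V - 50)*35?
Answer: -1680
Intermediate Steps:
V = 2
(V - 50)*35 = (2 - 50)*35 = -48*35 = -1680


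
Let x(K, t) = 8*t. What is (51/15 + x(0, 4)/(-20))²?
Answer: 81/25 ≈ 3.2400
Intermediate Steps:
(51/15 + x(0, 4)/(-20))² = (51/15 + (8*4)/(-20))² = (51*(1/15) + 32*(-1/20))² = (17/5 - 8/5)² = (9/5)² = 81/25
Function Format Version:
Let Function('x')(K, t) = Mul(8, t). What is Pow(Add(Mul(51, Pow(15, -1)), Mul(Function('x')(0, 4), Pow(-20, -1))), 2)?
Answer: Rational(81, 25) ≈ 3.2400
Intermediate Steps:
Pow(Add(Mul(51, Pow(15, -1)), Mul(Function('x')(0, 4), Pow(-20, -1))), 2) = Pow(Add(Mul(51, Pow(15, -1)), Mul(Mul(8, 4), Pow(-20, -1))), 2) = Pow(Add(Mul(51, Rational(1, 15)), Mul(32, Rational(-1, 20))), 2) = Pow(Add(Rational(17, 5), Rational(-8, 5)), 2) = Pow(Rational(9, 5), 2) = Rational(81, 25)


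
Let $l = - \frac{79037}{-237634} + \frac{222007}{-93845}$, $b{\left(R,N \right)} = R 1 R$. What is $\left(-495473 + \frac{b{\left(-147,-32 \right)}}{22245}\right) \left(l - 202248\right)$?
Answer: $\frac{8285307279735015726368298}{82680077821475} \approx 1.0021 \cdot 10^{11}$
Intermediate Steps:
$b{\left(R,N \right)} = R^{2}$ ($b{\left(R,N \right)} = R R = R^{2}$)
$l = - \frac{45339184173}{22300762730}$ ($l = \left(-79037\right) \left(- \frac{1}{237634}\right) + 222007 \left(- \frac{1}{93845}\right) = \frac{79037}{237634} - \frac{222007}{93845} = - \frac{45339184173}{22300762730} \approx -2.0331$)
$\left(-495473 + \frac{b{\left(-147,-32 \right)}}{22245}\right) \left(l - 202248\right) = \left(-495473 + \frac{\left(-147\right)^{2}}{22245}\right) \left(- \frac{45339184173}{22300762730} - 202248\right) = \left(-495473 + 21609 \cdot \frac{1}{22245}\right) \left(- \frac{4510329999801213}{22300762730}\right) = \left(-495473 + \frac{7203}{7415}\right) \left(- \frac{4510329999801213}{22300762730}\right) = \left(- \frac{3673925092}{7415}\right) \left(- \frac{4510329999801213}{22300762730}\right) = \frac{8285307279735015726368298}{82680077821475}$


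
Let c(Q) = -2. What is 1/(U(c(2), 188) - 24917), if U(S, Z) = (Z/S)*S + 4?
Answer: -1/24725 ≈ -4.0445e-5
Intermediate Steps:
U(S, Z) = 4 + Z (U(S, Z) = Z + 4 = 4 + Z)
1/(U(c(2), 188) - 24917) = 1/((4 + 188) - 24917) = 1/(192 - 24917) = 1/(-24725) = -1/24725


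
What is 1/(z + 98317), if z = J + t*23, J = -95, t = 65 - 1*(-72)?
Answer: 1/101373 ≈ 9.8646e-6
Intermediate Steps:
t = 137 (t = 65 + 72 = 137)
z = 3056 (z = -95 + 137*23 = -95 + 3151 = 3056)
1/(z + 98317) = 1/(3056 + 98317) = 1/101373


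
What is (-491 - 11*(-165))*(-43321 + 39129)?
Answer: -5550208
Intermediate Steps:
(-491 - 11*(-165))*(-43321 + 39129) = (-491 + 1815)*(-4192) = 1324*(-4192) = -5550208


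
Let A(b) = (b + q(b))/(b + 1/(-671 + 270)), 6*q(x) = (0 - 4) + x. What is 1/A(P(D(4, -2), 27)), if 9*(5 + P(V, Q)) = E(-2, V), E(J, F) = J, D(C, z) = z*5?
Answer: 113136/146365 ≈ 0.77297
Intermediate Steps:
D(C, z) = 5*z
q(x) = -⅔ + x/6 (q(x) = ((0 - 4) + x)/6 = (-4 + x)/6 = -⅔ + x/6)
P(V, Q) = -47/9 (P(V, Q) = -5 + (⅑)*(-2) = -5 - 2/9 = -47/9)
A(b) = (-⅔ + 7*b/6)/(-1/401 + b) (A(b) = (b + (-⅔ + b/6))/(b + 1/(-671 + 270)) = (-⅔ + 7*b/6)/(b + 1/(-401)) = (-⅔ + 7*b/6)/(b - 1/401) = (-⅔ + 7*b/6)/(-1/401 + b))
1/A(P(D(4, -2), 27)) = 1/(401*(-4 + 7*(-47/9))/(6*(-1 + 401*(-47/9)))) = 1/(401*(-4 - 329/9)/(6*(-1 - 18847/9))) = 1/((401/6)*(-365/9)/(-18856/9)) = 1/((401/6)*(-9/18856)*(-365/9)) = 1/(146365/113136) = 113136/146365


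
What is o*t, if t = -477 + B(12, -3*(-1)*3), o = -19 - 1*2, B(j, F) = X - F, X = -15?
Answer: 10521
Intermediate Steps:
B(j, F) = -15 - F
o = -21 (o = -19 - 2 = -21)
t = -501 (t = -477 + (-15 - (-3*(-1))*3) = -477 + (-15 - 3*3) = -477 + (-15 - 1*9) = -477 + (-15 - 9) = -477 - 24 = -501)
o*t = -21*(-501) = 10521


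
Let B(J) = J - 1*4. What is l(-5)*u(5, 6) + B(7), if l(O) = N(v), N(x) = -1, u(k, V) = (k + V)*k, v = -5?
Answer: -52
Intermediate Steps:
u(k, V) = k*(V + k) (u(k, V) = (V + k)*k = k*(V + k))
l(O) = -1
B(J) = -4 + J (B(J) = J - 4 = -4 + J)
l(-5)*u(5, 6) + B(7) = -5*(6 + 5) + (-4 + 7) = -5*11 + 3 = -1*55 + 3 = -55 + 3 = -52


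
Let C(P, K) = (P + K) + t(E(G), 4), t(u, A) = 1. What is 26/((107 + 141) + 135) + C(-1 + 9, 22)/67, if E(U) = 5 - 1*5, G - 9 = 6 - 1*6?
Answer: 13615/25661 ≈ 0.53057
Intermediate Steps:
G = 9 (G = 9 + (6 - 1*6) = 9 + (6 - 6) = 9 + 0 = 9)
E(U) = 0 (E(U) = 5 - 5 = 0)
C(P, K) = 1 + K + P (C(P, K) = (P + K) + 1 = (K + P) + 1 = 1 + K + P)
26/((107 + 141) + 135) + C(-1 + 9, 22)/67 = 26/((107 + 141) + 135) + (1 + 22 + (-1 + 9))/67 = 26/(248 + 135) + (1 + 22 + 8)*(1/67) = 26/383 + 31*(1/67) = 26*(1/383) + 31/67 = 26/383 + 31/67 = 13615/25661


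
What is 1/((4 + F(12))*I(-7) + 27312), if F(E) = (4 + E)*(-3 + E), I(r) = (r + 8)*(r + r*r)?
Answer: 1/33528 ≈ 2.9826e-5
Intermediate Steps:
I(r) = (8 + r)*(r + r**2)
F(E) = (-3 + E)*(4 + E)
1/((4 + F(12))*I(-7) + 27312) = 1/((4 + (-12 + 12 + 12**2))*(-7*(8 + (-7)**2 + 9*(-7))) + 27312) = 1/((4 + (-12 + 12 + 144))*(-7*(8 + 49 - 63)) + 27312) = 1/((4 + 144)*(-7*(-6)) + 27312) = 1/(148*42 + 27312) = 1/(6216 + 27312) = 1/33528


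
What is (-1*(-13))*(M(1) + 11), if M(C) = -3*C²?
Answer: 104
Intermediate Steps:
(-1*(-13))*(M(1) + 11) = (-1*(-13))*(-3*1² + 11) = 13*(-3*1 + 11) = 13*(-3 + 11) = 13*8 = 104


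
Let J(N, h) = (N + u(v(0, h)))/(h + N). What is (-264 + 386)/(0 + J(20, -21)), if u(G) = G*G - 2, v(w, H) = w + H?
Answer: -122/459 ≈ -0.26580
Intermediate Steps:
v(w, H) = H + w
u(G) = -2 + G**2 (u(G) = G**2 - 2 = -2 + G**2)
J(N, h) = (-2 + N + h**2)/(N + h) (J(N, h) = (N + (-2 + (h + 0)**2))/(h + N) = (N + (-2 + h**2))/(N + h) = (-2 + N + h**2)/(N + h))
(-264 + 386)/(0 + J(20, -21)) = (-264 + 386)/(0 + (-2 + 20 + (-21)**2)/(20 - 21)) = 122/(0 + (-2 + 20 + 441)/(-1)) = 122/(0 - 1*459) = 122/(0 - 459) = 122/(-459) = 122*(-1/459) = -122/459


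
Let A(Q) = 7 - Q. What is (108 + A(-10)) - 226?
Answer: -101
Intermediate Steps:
(108 + A(-10)) - 226 = (108 + (7 - 1*(-10))) - 226 = (108 + (7 + 10)) - 226 = (108 + 17) - 226 = 125 - 226 = -101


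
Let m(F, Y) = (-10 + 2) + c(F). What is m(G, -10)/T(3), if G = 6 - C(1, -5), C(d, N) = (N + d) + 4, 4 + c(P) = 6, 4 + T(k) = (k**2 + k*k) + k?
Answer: -6/17 ≈ -0.35294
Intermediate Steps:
T(k) = -4 + k + 2*k**2 (T(k) = -4 + ((k**2 + k*k) + k) = -4 + ((k**2 + k**2) + k) = -4 + (2*k**2 + k) = -4 + (k + 2*k**2) = -4 + k + 2*k**2)
c(P) = 2 (c(P) = -4 + 6 = 2)
C(d, N) = 4 + N + d
G = 6 (G = 6 - (4 - 5 + 1) = 6 - 1*0 = 6 + 0 = 6)
m(F, Y) = -6 (m(F, Y) = (-10 + 2) + 2 = -8 + 2 = -6)
m(G, -10)/T(3) = -6/(-4 + 3 + 2*3**2) = -6/(-4 + 3 + 2*9) = -6/(-4 + 3 + 18) = -6/17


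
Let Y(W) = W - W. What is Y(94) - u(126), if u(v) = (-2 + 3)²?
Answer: -1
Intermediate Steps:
Y(W) = 0
u(v) = 1 (u(v) = 1² = 1)
Y(94) - u(126) = 0 - 1*1 = 0 - 1 = -1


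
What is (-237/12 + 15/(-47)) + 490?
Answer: 88347/188 ≈ 469.93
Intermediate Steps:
(-237/12 + 15/(-47)) + 490 = (-237*1/12 + 15*(-1/47)) + 490 = (-79/4 - 15/47) + 490 = -3773/188 + 490 = 88347/188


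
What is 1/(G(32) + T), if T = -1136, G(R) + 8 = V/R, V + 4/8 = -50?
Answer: -64/73317 ≈ -0.00087292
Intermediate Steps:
V = -101/2 (V = -½ - 50 = -101/2 ≈ -50.500)
G(R) = -8 - 101/(2*R)
1/(G(32) + T) = 1/((-8 - 101/2/32) - 1136) = 1/((-8 - 101/2*1/32) - 1136) = 1/((-8 - 101/64) - 1136) = 1/(-613/64 - 1136) = 1/(-73317/64) = -64/73317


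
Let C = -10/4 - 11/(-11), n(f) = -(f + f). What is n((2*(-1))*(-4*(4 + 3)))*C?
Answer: 168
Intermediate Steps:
n(f) = -2*f
C = -3/2 (C = -10*1/4 - 11*(-1/11) = -5/2 + 1 = -3/2 ≈ -1.5000)
n((2*(-1))*(-4*(4 + 3)))*C = -2*2*(-1)*(-4*(4 + 3))*(-3/2) = -(-4)*(-4*7)*(-3/2) = -(-4)*(-28)*(-3/2) = -2*56*(-3/2) = -112*(-3/2) = 168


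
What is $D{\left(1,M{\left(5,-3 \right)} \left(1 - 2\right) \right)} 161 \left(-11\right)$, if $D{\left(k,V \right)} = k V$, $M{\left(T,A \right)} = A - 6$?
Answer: $-15939$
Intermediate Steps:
$M{\left(T,A \right)} = -6 + A$ ($M{\left(T,A \right)} = A - 6 = -6 + A$)
$D{\left(k,V \right)} = V k$
$D{\left(1,M{\left(5,-3 \right)} \left(1 - 2\right) \right)} 161 \left(-11\right) = \left(-6 - 3\right) \left(1 - 2\right) 1 \cdot 161 \left(-11\right) = \left(-9\right) \left(-1\right) 1 \cdot 161 \left(-11\right) = 9 \cdot 1 \cdot 161 \left(-11\right) = 9 \cdot 161 \left(-11\right) = 1449 \left(-11\right) = -15939$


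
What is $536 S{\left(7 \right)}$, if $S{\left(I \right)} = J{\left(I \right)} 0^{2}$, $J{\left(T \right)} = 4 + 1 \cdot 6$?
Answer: $0$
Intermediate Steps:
$J{\left(T \right)} = 10$ ($J{\left(T \right)} = 4 + 6 = 10$)
$S{\left(I \right)} = 0$ ($S{\left(I \right)} = 10 \cdot 0^{2} = 10 \cdot 0 = 0$)
$536 S{\left(7 \right)} = 536 \cdot 0 = 0$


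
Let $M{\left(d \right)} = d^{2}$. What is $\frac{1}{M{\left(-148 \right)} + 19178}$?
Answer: $\frac{1}{41082} \approx 2.4342 \cdot 10^{-5}$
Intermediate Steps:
$\frac{1}{M{\left(-148 \right)} + 19178} = \frac{1}{\left(-148\right)^{2} + 19178} = \frac{1}{21904 + 19178} = \frac{1}{41082}$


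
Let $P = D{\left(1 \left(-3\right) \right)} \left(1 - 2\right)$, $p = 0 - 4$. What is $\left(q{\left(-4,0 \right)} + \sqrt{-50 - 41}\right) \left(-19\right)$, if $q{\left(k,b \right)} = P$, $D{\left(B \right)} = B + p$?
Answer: $-133 - 19 i \sqrt{91} \approx -133.0 - 181.25 i$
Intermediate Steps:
$p = -4$
$D{\left(B \right)} = -4 + B$ ($D{\left(B \right)} = B - 4 = -4 + B$)
$P = 7$ ($P = \left(-4 + 1 \left(-3\right)\right) \left(1 - 2\right) = \left(-4 - 3\right) \left(1 - 2\right) = \left(-7\right) \left(-1\right) = 7$)
$q{\left(k,b \right)} = 7$
$\left(q{\left(-4,0 \right)} + \sqrt{-50 - 41}\right) \left(-19\right) = \left(7 + \sqrt{-50 - 41}\right) \left(-19\right) = \left(7 + \sqrt{-91}\right) \left(-19\right) = \left(7 + i \sqrt{91}\right) \left(-19\right) = -133 - 19 i \sqrt{91}$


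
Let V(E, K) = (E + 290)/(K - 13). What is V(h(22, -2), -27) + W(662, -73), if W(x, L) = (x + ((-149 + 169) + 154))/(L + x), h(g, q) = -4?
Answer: -3553/620 ≈ -5.7306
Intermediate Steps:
W(x, L) = (174 + x)/(L + x) (W(x, L) = (x + (20 + 154))/(L + x) = (x + 174)/(L + x) = (174 + x)/(L + x))
V(E, K) = (290 + E)/(-13 + K)
V(h(22, -2), -27) + W(662, -73) = (290 - 4)/(-13 - 27) + (174 + 662)/(-73 + 662) = 286/(-40) + 836/589 = -1/40*286 + (1/589)*836 = -143/20 + 44/31 = -3553/620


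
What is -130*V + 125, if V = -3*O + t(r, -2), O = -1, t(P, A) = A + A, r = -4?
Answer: 255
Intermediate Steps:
t(P, A) = 2*A
V = -1 (V = -3*(-1) + 2*(-2) = 3 - 4 = -1)
-130*V + 125 = -130*(-1) + 125 = 130 + 125 = 255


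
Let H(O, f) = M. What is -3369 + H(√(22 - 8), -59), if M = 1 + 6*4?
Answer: -3344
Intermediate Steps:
M = 25 (M = 1 + 24 = 25)
H(O, f) = 25
-3369 + H(√(22 - 8), -59) = -3369 + 25 = -3344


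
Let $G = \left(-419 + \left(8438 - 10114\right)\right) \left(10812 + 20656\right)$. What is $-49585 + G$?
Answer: $-65975045$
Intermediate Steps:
$G = -65925460$ ($G = \left(-419 + \left(8438 - 10114\right)\right) 31468 = \left(-419 - 1676\right) 31468 = \left(-2095\right) 31468 = -65925460$)
$-49585 + G = -49585 - 65925460 = -65975045$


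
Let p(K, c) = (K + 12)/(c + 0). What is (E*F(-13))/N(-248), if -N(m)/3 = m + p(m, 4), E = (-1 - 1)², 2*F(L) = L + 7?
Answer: -4/307 ≈ -0.013029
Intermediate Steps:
p(K, c) = (12 + K)/c
F(L) = 7/2 + L/2 (F(L) = (L + 7)/2 = (7 + L)/2 = 7/2 + L/2)
E = 4 (E = (-2)² = 4)
N(m) = -9 - 15*m/4 (N(m) = -3*(m + (12 + m)/4) = -3*(m + (3 + m/4)) = -3*(3 + 5*m/4) = -9 - 15*m/4)
(E*F(-13))/N(-248) = (4*(7/2 + (½)*(-13)))/(-9 - 15/4*(-248)) = (4*(7/2 - 13/2))/(-9 + 930) = (4*(-3))/921 = -12*1/921 = -4/307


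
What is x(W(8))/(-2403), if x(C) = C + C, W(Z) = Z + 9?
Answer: -34/2403 ≈ -0.014149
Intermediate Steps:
W(Z) = 9 + Z
x(C) = 2*C
x(W(8))/(-2403) = (2*(9 + 8))/(-2403) = (2*17)*(-1/2403) = 34*(-1/2403) = -34/2403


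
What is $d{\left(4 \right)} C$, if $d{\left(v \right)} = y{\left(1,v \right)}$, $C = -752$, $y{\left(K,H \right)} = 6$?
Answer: $-4512$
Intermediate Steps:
$d{\left(v \right)} = 6$
$d{\left(4 \right)} C = 6 \left(-752\right) = -4512$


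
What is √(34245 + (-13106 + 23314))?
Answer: √44453 ≈ 210.84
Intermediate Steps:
√(34245 + (-13106 + 23314)) = √(34245 + 10208) = √44453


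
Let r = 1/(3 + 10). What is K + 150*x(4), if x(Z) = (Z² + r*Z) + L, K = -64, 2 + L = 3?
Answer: 32918/13 ≈ 2532.2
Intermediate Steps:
L = 1 (L = -2 + 3 = 1)
r = 1/13 ≈ 0.076923
x(Z) = 1 + Z² + Z/13 (x(Z) = (Z² + Z/13) + 1 = 1 + Z² + Z/13)
K + 150*x(4) = -64 + 150*(1 + 4² + (1/13)*4) = -64 + 150*(1 + 16 + 4/13) = -64 + 150*(225/13) = -64 + 33750/13 = 32918/13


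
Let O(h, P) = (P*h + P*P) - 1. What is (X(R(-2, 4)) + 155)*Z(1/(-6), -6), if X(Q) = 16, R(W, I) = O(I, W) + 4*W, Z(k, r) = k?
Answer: -57/2 ≈ -28.500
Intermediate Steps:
O(h, P) = -1 + P² + P*h (O(h, P) = (P*h + P²) - 1 = (P² + P*h) - 1 = -1 + P² + P*h)
R(W, I) = -1 + W² + 4*W + I*W (R(W, I) = (-1 + W² + W*I) + 4*W = (-1 + W² + I*W) + 4*W = -1 + W² + 4*W + I*W)
(X(R(-2, 4)) + 155)*Z(1/(-6), -6) = (16 + 155)/(-6) = 171*(-⅙) = -57/2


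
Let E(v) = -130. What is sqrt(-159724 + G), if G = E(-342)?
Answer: I*sqrt(159854) ≈ 399.82*I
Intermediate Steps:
G = -130
sqrt(-159724 + G) = sqrt(-159724 - 130) = sqrt(-159854) = I*sqrt(159854)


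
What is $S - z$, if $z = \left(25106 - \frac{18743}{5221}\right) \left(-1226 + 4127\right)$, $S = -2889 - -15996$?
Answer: $- \frac{380135708736}{5221} \approx -7.2809 \cdot 10^{7}$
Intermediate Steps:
$S = 13107$ ($S = -2889 + 15996 = 13107$)
$z = \frac{380204140383}{5221}$ ($z = \left(25106 - \frac{18743}{5221}\right) 2901 = \frac{131059683}{5221} \cdot 2901 = \frac{380204140383}{5221} \approx 7.2822 \cdot 10^{7}$)
$S - z = 13107 - \frac{380204140383}{5221} = - \frac{380135708736}{5221}$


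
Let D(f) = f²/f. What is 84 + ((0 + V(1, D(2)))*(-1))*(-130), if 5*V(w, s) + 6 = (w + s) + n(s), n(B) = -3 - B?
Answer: -124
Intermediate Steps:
D(f) = f
V(w, s) = -9/5 + w/5 (V(w, s) = -6/5 + ((w + s) + (-3 - s))/5 = -6/5 + ((s + w) + (-3 - s))/5 = -6/5 + (-3 + w)/5 = -6/5 + (-⅗ + w/5) = -9/5 + w/5)
84 + ((0 + V(1, D(2)))*(-1))*(-130) = 84 + ((0 + (-9/5 + (⅕)*1))*(-1))*(-130) = 84 + ((0 + (-9/5 + ⅕))*(-1))*(-130) = 84 + ((0 - 8/5)*(-1))*(-130) = 84 - 8/5*(-1)*(-130) = 84 + (8/5)*(-130) = 84 - 208 = -124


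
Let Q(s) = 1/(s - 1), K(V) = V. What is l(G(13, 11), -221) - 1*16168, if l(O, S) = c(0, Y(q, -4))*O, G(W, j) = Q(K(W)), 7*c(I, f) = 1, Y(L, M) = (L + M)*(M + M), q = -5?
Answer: -1358111/84 ≈ -16168.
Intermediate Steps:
Y(L, M) = 2*M*(L + M) (Y(L, M) = (L + M)*(2*M) = 2*M*(L + M))
Q(s) = 1/(-1 + s)
c(I, f) = ⅐ (c(I, f) = (⅐)*1 = ⅐)
G(W, j) = 1/(-1 + W)
l(O, S) = O/7
l(G(13, 11), -221) - 1*16168 = 1/(7*(-1 + 13)) - 1*16168 = (⅐)/12 - 16168 = (⅐)*(1/12) - 16168 = 1/84 - 16168 = -1358111/84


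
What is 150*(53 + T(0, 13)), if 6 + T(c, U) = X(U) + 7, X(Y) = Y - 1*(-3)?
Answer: 10500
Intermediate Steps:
X(Y) = 3 + Y (X(Y) = Y + 3 = 3 + Y)
T(c, U) = 4 + U (T(c, U) = -6 + ((3 + U) + 7) = -6 + (10 + U) = 4 + U)
150*(53 + T(0, 13)) = 150*(53 + (4 + 13)) = 150*(53 + 17) = 150*70 = 10500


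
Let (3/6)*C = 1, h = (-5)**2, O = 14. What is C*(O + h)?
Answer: 78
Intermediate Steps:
h = 25
C = 2 (C = 2*1 = 2)
C*(O + h) = 2*(14 + 25) = 2*39 = 78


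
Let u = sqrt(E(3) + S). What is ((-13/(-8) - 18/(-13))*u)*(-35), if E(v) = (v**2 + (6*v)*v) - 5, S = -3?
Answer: -10955*sqrt(55)/104 ≈ -781.20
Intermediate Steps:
E(v) = -5 + 7*v**2 (E(v) = (v**2 + 6*v**2) - 5 = 7*v**2 - 5 = -5 + 7*v**2)
u = sqrt(55) (u = sqrt((-5 + 7*3**2) - 3) = sqrt((-5 + 7*9) - 3) = sqrt((-5 + 63) - 3) = sqrt(58 - 3) = sqrt(55) ≈ 7.4162)
((-13/(-8) - 18/(-13))*u)*(-35) = ((-13/(-8) - 18/(-13))*sqrt(55))*(-35) = ((-13*(-1/8) - 18*(-1/13))*sqrt(55))*(-35) = ((13/8 + 18/13)*sqrt(55))*(-35) = (313*sqrt(55)/104)*(-35) = -10955*sqrt(55)/104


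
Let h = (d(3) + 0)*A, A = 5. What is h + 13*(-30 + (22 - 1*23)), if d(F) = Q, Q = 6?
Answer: -373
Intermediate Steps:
d(F) = 6
h = 30 (h = (6 + 0)*5 = 6*5 = 30)
h + 13*(-30 + (22 - 1*23)) = 30 + 13*(-30 + (22 - 1*23)) = 30 + 13*(-30 + (22 - 23)) = 30 + 13*(-30 - 1) = 30 + 13*(-31) = 30 - 403 = -373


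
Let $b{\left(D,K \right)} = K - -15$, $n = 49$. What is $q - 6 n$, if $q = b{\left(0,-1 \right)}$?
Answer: $-280$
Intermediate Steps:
$b{\left(D,K \right)} = 15 + K$ ($b{\left(D,K \right)} = K + 15 = 15 + K$)
$q = 14$ ($q = 15 - 1 = 14$)
$q - 6 n = 14 - 294 = -280$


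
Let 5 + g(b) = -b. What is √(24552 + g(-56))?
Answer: √24603 ≈ 156.85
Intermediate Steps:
g(b) = -5 - b
√(24552 + g(-56)) = √(24552 + (-5 - 1*(-56))) = √(24552 + (-5 + 56)) = √(24552 + 51) = √24603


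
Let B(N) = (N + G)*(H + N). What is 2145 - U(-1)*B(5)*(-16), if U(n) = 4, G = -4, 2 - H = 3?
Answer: 2401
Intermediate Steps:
H = -1 (H = 2 - 1*3 = 2 - 3 = -1)
B(N) = (-1 + N)*(-4 + N) (B(N) = (N - 4)*(-1 + N) = (-4 + N)*(-1 + N) = (-1 + N)*(-4 + N))
2145 - U(-1)*B(5)*(-16) = 2145 - 4*(4 + 5² - 5*5)*(-16) = 2145 - 4*(4 + 25 - 25)*(-16) = 2145 - 4*4*(-16) = 2145 - 16*(-16) = 2145 - 1*(-256) = 2145 + 256 = 2401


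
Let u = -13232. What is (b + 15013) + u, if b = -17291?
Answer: -15510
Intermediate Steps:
(b + 15013) + u = (-17291 + 15013) - 13232 = -2278 - 13232 = -15510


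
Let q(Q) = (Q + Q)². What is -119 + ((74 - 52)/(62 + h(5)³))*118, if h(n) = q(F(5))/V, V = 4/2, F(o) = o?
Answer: -7439891/62531 ≈ -118.98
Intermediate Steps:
q(Q) = 4*Q² (q(Q) = (2*Q)² = 4*Q²)
V = 2 (V = 4*(½) = 2)
h(n) = 50 (h(n) = (4*5²)/2 = (4*25)*(½) = 100*(½) = 50)
-119 + ((74 - 52)/(62 + h(5)³))*118 = -119 + ((74 - 52)/(62 + 50³))*118 = -119 + (22/(62 + 125000))*118 = -119 + (22/125062)*118 = -119 + (22*(1/125062))*118 = -119 + (11/62531)*118 = -119 + 1298/62531 = -7439891/62531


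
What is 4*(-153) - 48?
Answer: -660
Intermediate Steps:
4*(-153) - 48 = -612 - 48 = -660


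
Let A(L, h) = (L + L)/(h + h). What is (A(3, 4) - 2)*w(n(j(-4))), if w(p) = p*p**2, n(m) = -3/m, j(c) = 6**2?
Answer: 5/6912 ≈ 0.00072338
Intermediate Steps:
j(c) = 36
w(p) = p**3
A(L, h) = L/h (A(L, h) = (2*L)/((2*h)) = (2*L)*(1/(2*h)) = L/h)
(A(3, 4) - 2)*w(n(j(-4))) = (3/4 - 2)*(-3/36)**3 = (3*(1/4) - 2)*(-3*1/36)**3 = (3/4 - 2)*(-1/12)**3 = -5/4*(-1/1728) = 5/6912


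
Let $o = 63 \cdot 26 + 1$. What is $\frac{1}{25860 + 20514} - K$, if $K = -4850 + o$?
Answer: $\frac{148906915}{46374} \approx 3211.0$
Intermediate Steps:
$o = 1639$ ($o = 1638 + 1 = 1639$)
$K = -3211$ ($K = -4850 + 1639 = -3211$)
$\frac{1}{25860 + 20514} - K = \frac{1}{25860 + 20514} - -3211 = \frac{1}{46374} + 3211 = \frac{148906915}{46374}$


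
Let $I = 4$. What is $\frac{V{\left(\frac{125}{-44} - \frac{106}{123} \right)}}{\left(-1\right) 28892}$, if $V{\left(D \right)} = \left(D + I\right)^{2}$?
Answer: $- \frac{2588881}{846239283648} \approx -3.0593 \cdot 10^{-6}$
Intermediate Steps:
$V{\left(D \right)} = \left(4 + D\right)^{2}$ ($V{\left(D \right)} = \left(D + 4\right)^{2} = \left(4 + D\right)^{2}$)
$\frac{V{\left(\frac{125}{-44} - \frac{106}{123} \right)}}{\left(-1\right) 28892} = \frac{\left(4 + \left(\frac{125}{-44} - \frac{106}{123}\right)\right)^{2}}{\left(-1\right) 28892} = \frac{\left(4 + \left(125 \left(- \frac{1}{44}\right) - \frac{106}{123}\right)\right)^{2}}{-28892} = \left(4 - \frac{20039}{5412}\right)^{2} \left(- \frac{1}{28892}\right) = \left(\frac{1609}{5412}\right)^{2} \left(- \frac{1}{28892}\right) = \frac{2588881}{29289744} \left(- \frac{1}{28892}\right) = - \frac{2588881}{846239283648}$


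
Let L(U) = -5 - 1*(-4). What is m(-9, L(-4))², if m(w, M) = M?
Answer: 1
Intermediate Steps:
L(U) = -1 (L(U) = -5 + 4 = -1)
m(-9, L(-4))² = (-1)² = 1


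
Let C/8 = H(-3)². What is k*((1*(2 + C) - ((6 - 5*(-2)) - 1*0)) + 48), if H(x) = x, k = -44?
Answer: -4664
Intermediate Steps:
C = 72 (C = 8*(-3)² = 8*9 = 72)
k*((1*(2 + C) - ((6 - 5*(-2)) - 1*0)) + 48) = -44*((1*(2 + 72) - ((6 - 5*(-2)) - 1*0)) + 48) = -44*((1*74 - ((6 + 10) + 0)) + 48) = -44*((74 - (16 + 0)) + 48) = -44*((74 - 1*16) + 48) = -44*((74 - 16) + 48) = -44*(58 + 48) = -44*106 = -4664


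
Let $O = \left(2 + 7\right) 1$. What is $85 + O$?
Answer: $94$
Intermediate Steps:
$O = 9$ ($O = 9 \cdot 1 = 9$)
$85 + O = 85 + 9 = 94$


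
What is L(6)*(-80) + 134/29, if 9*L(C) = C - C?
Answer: 134/29 ≈ 4.6207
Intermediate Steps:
L(C) = 0 (L(C) = (C - C)/9 = (1/9)*0 = 0)
L(6)*(-80) + 134/29 = 0*(-80) + 134/29 = 0 + 134*(1/29) = 0 + 134/29 = 134/29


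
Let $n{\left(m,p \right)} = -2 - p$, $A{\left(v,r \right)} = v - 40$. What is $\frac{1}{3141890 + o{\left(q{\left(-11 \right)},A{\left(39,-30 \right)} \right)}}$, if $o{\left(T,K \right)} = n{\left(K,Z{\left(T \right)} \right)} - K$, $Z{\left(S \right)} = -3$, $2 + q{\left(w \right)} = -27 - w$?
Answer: $\frac{1}{3141892} \approx 3.1828 \cdot 10^{-7}$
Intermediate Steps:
$A{\left(v,r \right)} = -40 + v$
$q{\left(w \right)} = -29 - w$ ($q{\left(w \right)} = -2 - \left(27 + w\right) = -29 - w$)
$o{\left(T,K \right)} = 1 - K$ ($o{\left(T,K \right)} = \left(-2 - -3\right) - K = \left(-2 + 3\right) - K = 1 - K$)
$\frac{1}{3141890 + o{\left(q{\left(-11 \right)},A{\left(39,-30 \right)} \right)}} = \frac{1}{3141890 + \left(1 - \left(-40 + 39\right)\right)} = \frac{1}{3141890 + \left(1 - -1\right)} = \frac{1}{3141890 + \left(1 + 1\right)} = \frac{1}{3141890 + 2} = \frac{1}{3141892}$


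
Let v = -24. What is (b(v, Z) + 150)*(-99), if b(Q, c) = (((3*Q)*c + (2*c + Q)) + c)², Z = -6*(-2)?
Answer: -71879346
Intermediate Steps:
Z = 12
b(Q, c) = (Q + 3*c + 3*Q*c)² (b(Q, c) = ((3*Q*c + (Q + 2*c)) + c)² = ((Q + 2*c + 3*Q*c) + c)² = (Q + 3*c + 3*Q*c)²)
(b(v, Z) + 150)*(-99) = ((-24 + 3*12 + 3*(-24)*12)² + 150)*(-99) = ((-24 + 36 - 864)² + 150)*(-99) = ((-852)² + 150)*(-99) = (725904 + 150)*(-99) = 726054*(-99) = -71879346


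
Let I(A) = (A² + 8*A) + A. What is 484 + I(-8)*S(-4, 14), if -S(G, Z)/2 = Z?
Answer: 708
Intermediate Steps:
S(G, Z) = -2*Z
I(A) = A² + 9*A
484 + I(-8)*S(-4, 14) = 484 + (-8*(9 - 8))*(-2*14) = 484 - 8*1*(-28) = 484 - 8*(-28) = 484 + 224 = 708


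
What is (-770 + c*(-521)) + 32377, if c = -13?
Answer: 38380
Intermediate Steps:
(-770 + c*(-521)) + 32377 = (-770 - 13*(-521)) + 32377 = (-770 + 6773) + 32377 = 6003 + 32377 = 38380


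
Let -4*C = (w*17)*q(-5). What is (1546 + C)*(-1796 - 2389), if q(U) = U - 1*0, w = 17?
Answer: -31927365/4 ≈ -7.9818e+6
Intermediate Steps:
q(U) = U (q(U) = U + 0 = U)
C = 1445/4 (C = -17*17*(-5)/4 = -289*(-5)/4 = -¼*(-1445) = 1445/4 ≈ 361.25)
(1546 + C)*(-1796 - 2389) = (1546 + 1445/4)*(-1796 - 2389) = (7629/4)*(-4185) = -31927365/4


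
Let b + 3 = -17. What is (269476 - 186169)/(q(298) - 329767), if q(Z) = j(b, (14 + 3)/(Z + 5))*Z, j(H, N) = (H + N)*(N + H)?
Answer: -1092618909/2770465643 ≈ -0.39438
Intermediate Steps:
b = -20 (b = -3 - 17 = -20)
j(H, N) = (H + N)² (j(H, N) = (H + N)*(H + N) = (H + N)²)
q(Z) = Z*(-20 + 17/(5 + Z))² (q(Z) = (-20 + (14 + 3)/(Z + 5))²*Z = (-20 + 17/(5 + Z))²*Z = Z*(-20 + 17/(5 + Z))²)
(269476 - 186169)/(q(298) - 329767) = (269476 - 186169)/(298*(83 + 20*298)²/(5 + 298)² - 329767) = 83307/(298*(83 + 5960)²/303² - 329767) = 83307/(298*(1/91809)*6043² - 329767) = 83307/(298*(1/91809)*36517849 - 329767) = 83307/(10882319002/91809 - 329767) = 83307/(-19393259501/91809) = 83307*(-91809/19393259501) = -1092618909/2770465643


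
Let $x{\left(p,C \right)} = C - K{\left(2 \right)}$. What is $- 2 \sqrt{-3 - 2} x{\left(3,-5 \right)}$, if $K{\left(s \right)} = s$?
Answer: $14 i \sqrt{5} \approx 31.305 i$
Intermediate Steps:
$x{\left(p,C \right)} = -2 + C$ ($x{\left(p,C \right)} = C - 2 = -2 + C$)
$- 2 \sqrt{-3 - 2} x{\left(3,-5 \right)} = - 2 \sqrt{-3 - 2} \left(-2 - 5\right) = - 2 \sqrt{-5} \left(-7\right) = - 2 i \sqrt{5} \left(-7\right) = 14 i \sqrt{5}$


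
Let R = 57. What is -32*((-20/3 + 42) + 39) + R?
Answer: -6965/3 ≈ -2321.7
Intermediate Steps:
-32*((-20/3 + 42) + 39) + R = -32*((-20/3 + 42) + 39) + 57 = -32*(106/3 + 39) + 57 = -32*223/3 + 57 = -7136/3 + 57 = -6965/3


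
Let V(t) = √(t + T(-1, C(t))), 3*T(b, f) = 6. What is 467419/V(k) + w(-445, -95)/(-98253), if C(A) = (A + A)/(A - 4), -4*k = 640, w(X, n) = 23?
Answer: -23/98253 - 467419*I*√158/158 ≈ -0.00023409 - 37186.0*I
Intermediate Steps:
k = -160 (k = -¼*640 = -160)
C(A) = 2*A/(-4 + A) (C(A) = (2*A)/(-4 + A) = 2*A/(-4 + A))
T(b, f) = 2 (T(b, f) = (⅓)*6 = 2)
V(t) = √(2 + t) (V(t) = √(t + 2) = √(2 + t))
467419/V(k) + w(-445, -95)/(-98253) = 467419/(√(2 - 160)) + 23/(-98253) = 467419/(√(-158)) + 23*(-1/98253) = 467419/((I*√158)) - 23/98253 = 467419*(-I*√158/158) - 23/98253 = -467419*I*√158/158 - 23/98253 = -23/98253 - 467419*I*√158/158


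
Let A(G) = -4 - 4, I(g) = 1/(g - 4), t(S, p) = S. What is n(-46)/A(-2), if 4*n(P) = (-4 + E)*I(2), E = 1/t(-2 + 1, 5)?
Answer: -5/64 ≈ -0.078125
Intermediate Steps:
E = -1 (E = 1/(-2 + 1) = 1/(-1) = -1)
I(g) = 1/(-4 + g)
A(G) = -8
n(P) = 5/8 (n(P) = ((-4 - 1)/(-4 + 2))/4 = (-5/(-2))/4 = (-5*(-½))/4 = (¼)*(5/2) = 5/8)
n(-46)/A(-2) = (5/8)/(-8) = (5/8)*(-⅛) = -5/64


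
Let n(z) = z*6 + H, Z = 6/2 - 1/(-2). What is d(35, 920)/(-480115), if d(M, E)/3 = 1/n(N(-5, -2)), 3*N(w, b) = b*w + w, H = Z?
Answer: -2/4321035 ≈ -4.6285e-7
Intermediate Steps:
Z = 7/2 (Z = 6*(1/2) - 1*(-1/2) = 3 + 1/2 = 7/2 ≈ 3.5000)
H = 7/2 ≈ 3.5000
N(w, b) = w/3 + b*w/3 (N(w, b) = (b*w + w)/3 = (w + b*w)/3 = w/3 + b*w/3)
n(z) = 7/2 + 6*z (n(z) = z*6 + 7/2 = 6*z + 7/2 = 7/2 + 6*z)
d(M, E) = 2/9 (d(M, E) = 3/(7/2 + 6*((1/3)*(-5)*(1 - 2))) = 3/(7/2 + 6*((1/3)*(-5)*(-1))) = 3/(7/2 + 6*(5/3)) = 3/(7/2 + 10) = 3/(27/2) = 3*(2/27) = 2/9)
d(35, 920)/(-480115) = (2/9)/(-480115) = (2/9)*(-1/480115) = -2/4321035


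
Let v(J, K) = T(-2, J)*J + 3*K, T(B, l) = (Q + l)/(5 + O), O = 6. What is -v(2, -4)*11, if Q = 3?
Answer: 122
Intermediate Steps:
T(B, l) = 3/11 + l/11 (T(B, l) = (3 + l)/(5 + 6) = (3 + l)/11 = (3 + l)*(1/11) = 3/11 + l/11)
v(J, K) = 3*K + J*(3/11 + J/11) (v(J, K) = (3/11 + J/11)*J + 3*K = J*(3/11 + J/11) + 3*K = 3*K + J*(3/11 + J/11))
-v(2, -4)*11 = -(3*(-4) + (1/11)*2*(3 + 2))*11 = -(-12 + (1/11)*2*5)*11 = -(-12 + 10/11)*11 = -1*(-122/11)*11 = (122/11)*11 = 122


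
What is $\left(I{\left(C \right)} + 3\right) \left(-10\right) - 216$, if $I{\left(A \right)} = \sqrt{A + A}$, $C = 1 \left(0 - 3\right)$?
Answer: $-246 - 10 i \sqrt{6} \approx -246.0 - 24.495 i$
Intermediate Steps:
$C = -3$ ($C = 1 \left(-3\right) = -3$)
$I{\left(A \right)} = \sqrt{2} \sqrt{A}$ ($I{\left(A \right)} = \sqrt{2 A} = \sqrt{2} \sqrt{A}$)
$\left(I{\left(C \right)} + 3\right) \left(-10\right) - 216 = \left(\sqrt{2} \sqrt{-3} + 3\right) \left(-10\right) - 216 = \left(\sqrt{2} i \sqrt{3} + 3\right) \left(-10\right) - 216 = \left(i \sqrt{6} + 3\right) \left(-10\right) - 216 = \left(3 + i \sqrt{6}\right) \left(-10\right) - 216 = \left(-30 - 10 i \sqrt{6}\right) - 216 = -246 - 10 i \sqrt{6}$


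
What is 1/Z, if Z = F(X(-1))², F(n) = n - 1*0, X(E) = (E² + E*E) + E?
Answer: 1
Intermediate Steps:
X(E) = E + 2*E² (X(E) = (E² + E²) + E = 2*E² + E = E + 2*E²)
F(n) = n (F(n) = n + 0 = n)
Z = 1 (Z = (-(1 + 2*(-1)))² = (-(1 - 2))² = (-1*(-1))² = 1² = 1)
1/Z = 1/1 = 1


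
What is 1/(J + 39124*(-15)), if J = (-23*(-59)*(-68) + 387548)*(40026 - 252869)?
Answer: -1/62847165156 ≈ -1.5912e-11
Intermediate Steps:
J = -62846578296 (J = (1357*(-68) + 387548)*(-212843) = (-92276 + 387548)*(-212843) = 295272*(-212843) = -62846578296)
1/(J + 39124*(-15)) = 1/(-62846578296 + 39124*(-15)) = 1/(-62846578296 - 586860) = 1/(-62847165156) = -1/62847165156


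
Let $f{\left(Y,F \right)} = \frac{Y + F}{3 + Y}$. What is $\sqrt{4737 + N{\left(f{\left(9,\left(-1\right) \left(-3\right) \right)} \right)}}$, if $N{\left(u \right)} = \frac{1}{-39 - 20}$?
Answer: $\frac{\sqrt{16489438}}{59} \approx 68.826$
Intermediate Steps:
$f{\left(Y,F \right)} = \frac{F + Y}{3 + Y}$
$N{\left(u \right)} = - \frac{1}{59}$ ($N{\left(u \right)} = \frac{1}{-59} = - \frac{1}{59}$)
$\sqrt{4737 + N{\left(f{\left(9,\left(-1\right) \left(-3\right) \right)} \right)}} = \sqrt{4737 - \frac{1}{59}} = \sqrt{\frac{279482}{59}} = \frac{\sqrt{16489438}}{59}$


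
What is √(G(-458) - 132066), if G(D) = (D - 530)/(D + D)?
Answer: I*√6925616543/229 ≈ 363.41*I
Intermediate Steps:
G(D) = (-530 + D)/(2*D) (G(D) = (-530 + D)/((2*D)) = (-530 + D)*(1/(2*D)) = (-530 + D)/(2*D))
√(G(-458) - 132066) = √((½)*(-530 - 458)/(-458) - 132066) = √((½)*(-1/458)*(-988) - 132066) = √(247/229 - 132066) = √(-30242867/229) = I*√6925616543/229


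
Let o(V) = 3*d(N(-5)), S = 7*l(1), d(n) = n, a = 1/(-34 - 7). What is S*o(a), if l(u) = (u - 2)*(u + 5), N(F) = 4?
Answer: -504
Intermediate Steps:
a = -1/41 (a = 1/(-41) = -1/41 ≈ -0.024390)
l(u) = (-2 + u)*(5 + u)
S = -42 (S = 7*(-10 + 1² + 3*1) = 7*(-10 + 1 + 3) = 7*(-6) = -42)
o(V) = 12 (o(V) = 3*4 = 12)
S*o(a) = -42*12 = -504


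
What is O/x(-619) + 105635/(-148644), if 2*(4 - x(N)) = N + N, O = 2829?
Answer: 354703271/92605212 ≈ 3.8303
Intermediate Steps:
x(N) = 4 - N (x(N) = 4 - (N + N)/2 = 4 - N)
O/x(-619) + 105635/(-148644) = 2829/(4 - 1*(-619)) + 105635/(-148644) = 2829/(4 + 619) + 105635*(-1/148644) = 2829/623 - 105635/148644 = 354703271/92605212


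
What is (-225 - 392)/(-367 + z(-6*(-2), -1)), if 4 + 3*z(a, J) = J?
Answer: 1851/1106 ≈ 1.6736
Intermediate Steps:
z(a, J) = -4/3 + J/3
(-225 - 392)/(-367 + z(-6*(-2), -1)) = (-225 - 392)/(-367 + (-4/3 + (⅓)*(-1))) = -617/(-367 + (-4/3 - ⅓)) = -617/(-367 - 5/3) = -617/(-1106/3) = -617*(-3/1106) = 1851/1106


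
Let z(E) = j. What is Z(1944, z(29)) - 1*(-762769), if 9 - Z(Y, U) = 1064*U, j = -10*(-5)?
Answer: 709578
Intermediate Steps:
j = 50
z(E) = 50
Z(Y, U) = 9 - 1064*U
Z(1944, z(29)) - 1*(-762769) = (9 - 1064*50) - 1*(-762769) = (9 - 53200) + 762769 = -53191 + 762769 = 709578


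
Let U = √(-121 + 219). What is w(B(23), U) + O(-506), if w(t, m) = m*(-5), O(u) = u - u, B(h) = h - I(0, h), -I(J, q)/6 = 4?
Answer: -35*√2 ≈ -49.497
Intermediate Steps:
I(J, q) = -24 (I(J, q) = -6*4 = -24)
B(h) = 24 + h (B(h) = h - 1*(-24) = h + 24 = 24 + h)
O(u) = 0
U = 7*√2 (U = √98 = 7*√2 ≈ 9.8995)
w(t, m) = -5*m
w(B(23), U) + O(-506) = -35*√2 + 0 = -35*√2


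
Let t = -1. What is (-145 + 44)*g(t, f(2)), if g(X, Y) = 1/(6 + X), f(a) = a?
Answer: -101/5 ≈ -20.200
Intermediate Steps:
(-145 + 44)*g(t, f(2)) = (-145 + 44)/(6 - 1) = -101/5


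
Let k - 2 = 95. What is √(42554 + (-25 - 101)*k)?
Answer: 2*√7583 ≈ 174.16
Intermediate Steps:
k = 97 (k = 2 + 95 = 97)
√(42554 + (-25 - 101)*k) = √(42554 + (-25 - 101)*97) = √(42554 - 126*97) = √(42554 - 12222) = √30332 = 2*√7583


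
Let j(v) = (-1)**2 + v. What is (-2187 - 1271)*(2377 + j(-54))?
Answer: -8036392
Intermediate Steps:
j(v) = 1 + v
(-2187 - 1271)*(2377 + j(-54)) = (-2187 - 1271)*(2377 + (1 - 54)) = -3458*(2377 - 53) = -3458*2324 = -8036392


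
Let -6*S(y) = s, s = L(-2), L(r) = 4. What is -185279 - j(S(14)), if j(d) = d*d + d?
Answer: -1667509/9 ≈ -1.8528e+5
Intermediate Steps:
s = 4
S(y) = -⅔ (S(y) = -⅙*4 = -⅔)
j(d) = d + d² (j(d) = d² + d = d + d²)
-185279 - j(S(14)) = -185279 - (-2)*(1 - ⅔)/3 = -185279 - (-2)/(3*3) = -185279 - 1*(-2/9) = -185279 + 2/9 = -1667509/9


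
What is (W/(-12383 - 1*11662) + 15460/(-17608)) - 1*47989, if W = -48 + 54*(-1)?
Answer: -1693180165977/35282030 ≈ -47990.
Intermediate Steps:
W = -102 (W = -48 - 54 = -102)
(W/(-12383 - 1*11662) + 15460/(-17608)) - 1*47989 = (-102/(-12383 - 1*11662) + 15460/(-17608)) - 1*47989 = (-102/(-12383 - 11662) + 15460*(-1/17608)) - 47989 = (-102/(-24045) - 3865/4402) - 47989 = (-102*(-1/24045) - 3865/4402) - 47989 = (34/8015 - 3865/4402) - 47989 = -30828307/35282030 - 47989 = -1693180165977/35282030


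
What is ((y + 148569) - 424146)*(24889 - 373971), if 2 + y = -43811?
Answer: 111493299980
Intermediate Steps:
y = -43813 (y = -2 - 43811 = -43813)
((y + 148569) - 424146)*(24889 - 373971) = ((-43813 + 148569) - 424146)*(24889 - 373971) = (104756 - 424146)*(-349082) = -319390*(-349082) = 111493299980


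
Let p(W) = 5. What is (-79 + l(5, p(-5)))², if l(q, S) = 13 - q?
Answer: 5041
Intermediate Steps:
(-79 + l(5, p(-5)))² = (-79 + (13 - 1*5))² = (-79 + (13 - 5))² = (-79 + 8)² = (-71)² = 5041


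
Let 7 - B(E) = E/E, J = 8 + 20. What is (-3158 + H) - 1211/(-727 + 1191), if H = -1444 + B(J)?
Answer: -2133755/464 ≈ -4598.6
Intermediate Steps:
J = 28
B(E) = 6 (B(E) = 7 - E/E = 7 - 1*1 = 7 - 1 = 6)
H = -1438 (H = -1444 + 6 = -1438)
(-3158 + H) - 1211/(-727 + 1191) = (-3158 - 1438) - 1211/(-727 + 1191) = -4596 - 1211/464 = -2133755/464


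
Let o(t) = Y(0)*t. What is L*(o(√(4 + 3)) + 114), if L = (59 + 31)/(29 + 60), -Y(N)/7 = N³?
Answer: 10260/89 ≈ 115.28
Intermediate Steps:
Y(N) = -7*N³
o(t) = 0 (o(t) = (-7*0³)*t = (-7*0)*t = 0*t = 0)
L = 90/89 ≈ 1.0112
L*(o(√(4 + 3)) + 114) = 90*(0 + 114)/89 = (90/89)*114 = 10260/89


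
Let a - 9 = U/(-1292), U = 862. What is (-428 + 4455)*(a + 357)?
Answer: 950392135/646 ≈ 1.4712e+6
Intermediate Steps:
a = 5383/646 (a = 9 + 862/(-1292) = 9 + 862*(-1/1292) = 9 - 431/646 = 5383/646 ≈ 8.3328)
(-428 + 4455)*(a + 357) = (-428 + 4455)*(5383/646 + 357) = 4027*(236005/646) = 950392135/646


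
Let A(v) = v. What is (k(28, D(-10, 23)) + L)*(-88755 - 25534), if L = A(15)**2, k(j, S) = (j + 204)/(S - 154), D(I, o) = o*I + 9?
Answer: -9616619327/375 ≈ -2.5644e+7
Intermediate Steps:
D(I, o) = 9 + I*o (D(I, o) = I*o + 9 = 9 + I*o)
k(j, S) = (204 + j)/(-154 + S)
L = 225 (L = 15**2 = 225)
(k(28, D(-10, 23)) + L)*(-88755 - 25534) = ((204 + 28)/(-154 + (9 - 10*23)) + 225)*(-88755 - 25534) = (232/(-154 + (9 - 230)) + 225)*(-114289) = (232/(-154 - 221) + 225)*(-114289) = (232/(-375) + 225)*(-114289) = (-1/375*232 + 225)*(-114289) = (-232/375 + 225)*(-114289) = (84143/375)*(-114289) = -9616619327/375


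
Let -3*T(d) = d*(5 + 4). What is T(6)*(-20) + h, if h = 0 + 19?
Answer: 379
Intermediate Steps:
T(d) = -3*d (T(d) = -d*(5 + 4)/3 = -d*9/3 = -3*d)
h = 19
T(6)*(-20) + h = -3*6*(-20) + 19 = -18*(-20) + 19 = 360 + 19 = 379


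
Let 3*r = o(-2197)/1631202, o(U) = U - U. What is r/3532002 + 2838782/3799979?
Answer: 2838782/3799979 ≈ 0.74705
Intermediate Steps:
o(U) = 0
r = 0 (r = (0/1631202)/3 = (0*(1/1631202))/3 = (⅓)*0 = 0)
r/3532002 + 2838782/3799979 = 0/3532002 + 2838782/3799979 = 0*(1/3532002) + 2838782*(1/3799979) = 0 + 2838782/3799979 = 2838782/3799979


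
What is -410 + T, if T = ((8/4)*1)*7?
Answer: -396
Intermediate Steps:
T = 14 (T = ((8*(1/4))*1)*7 = (2*1)*7 = 2*7 = 14)
-410 + T = -410 + 14 = -396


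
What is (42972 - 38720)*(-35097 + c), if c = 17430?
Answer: -75120084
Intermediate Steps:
(42972 - 38720)*(-35097 + c) = (42972 - 38720)*(-35097 + 17430) = 4252*(-17667) = -75120084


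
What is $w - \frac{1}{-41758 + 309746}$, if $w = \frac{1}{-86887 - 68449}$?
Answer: $- \frac{105831}{10407045992} \approx -1.0169 \cdot 10^{-5}$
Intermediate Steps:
$w = - \frac{1}{155336}$ ($w = \frac{1}{-155336} = - \frac{1}{155336} \approx -6.4377 \cdot 10^{-6}$)
$w - \frac{1}{-41758 + 309746} = - \frac{1}{155336} - \frac{1}{-41758 + 309746} = - \frac{1}{155336} - \frac{1}{267988} = - \frac{105831}{10407045992}$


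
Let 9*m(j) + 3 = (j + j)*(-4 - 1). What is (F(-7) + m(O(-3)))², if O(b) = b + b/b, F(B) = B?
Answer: 2116/81 ≈ 26.123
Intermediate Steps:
O(b) = 1 + b (O(b) = b + 1 = 1 + b)
m(j) = -⅓ - 10*j/9 (m(j) = -⅓ + ((j + j)*(-4 - 1))/9 = -⅓ + ((2*j)*(-5))/9 = -⅓ + (-10*j)/9 = -⅓ - 10*j/9)
(F(-7) + m(O(-3)))² = (-7 + (-⅓ - 10*(1 - 3)/9))² = (-7 + (-⅓ - 10/9*(-2)))² = (-7 + (-⅓ + 20/9))² = (-7 + 17/9)² = (-46/9)² = 2116/81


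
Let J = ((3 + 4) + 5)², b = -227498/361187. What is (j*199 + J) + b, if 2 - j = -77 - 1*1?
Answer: 5801880470/361187 ≈ 16063.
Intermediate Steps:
b = -227498/361187 (b = -227498*1/361187 = -227498/361187 ≈ -0.62986)
j = 80 (j = 2 - (-77 - 1*1) = 2 - (-77 - 1) = 2 - 1*(-78) = 2 + 78 = 80)
J = 144 (J = (7 + 5)² = 12² = 144)
(j*199 + J) + b = (80*199 + 144) - 227498/361187 = (15920 + 144) - 227498/361187 = 16064 - 227498/361187 = 5801880470/361187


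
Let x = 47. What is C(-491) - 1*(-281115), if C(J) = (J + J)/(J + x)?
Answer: 62408021/222 ≈ 2.8112e+5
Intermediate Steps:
C(J) = 2*J/(47 + J) (C(J) = (J + J)/(J + 47) = (2*J)/(47 + J) = 2*J/(47 + J))
C(-491) - 1*(-281115) = 2*(-491)/(47 - 491) - 1*(-281115) = 2*(-491)/(-444) + 281115 = 2*(-491)*(-1/444) + 281115 = 491/222 + 281115 = 62408021/222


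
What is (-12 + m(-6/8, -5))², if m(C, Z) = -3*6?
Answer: 900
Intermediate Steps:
m(C, Z) = -18
(-12 + m(-6/8, -5))² = (-12 - 18)² = (-30)² = 900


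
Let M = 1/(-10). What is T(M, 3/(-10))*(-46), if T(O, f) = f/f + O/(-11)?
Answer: -2553/55 ≈ -46.418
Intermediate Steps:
M = -1/10 ≈ -0.10000
T(O, f) = 1 - O/11 (T(O, f) = 1 + O*(-1/11) = 1 - O/11)
T(M, 3/(-10))*(-46) = (1 - 1/11*(-1/10))*(-46) = (1 + 1/110)*(-46) = (111/110)*(-46) = -2553/55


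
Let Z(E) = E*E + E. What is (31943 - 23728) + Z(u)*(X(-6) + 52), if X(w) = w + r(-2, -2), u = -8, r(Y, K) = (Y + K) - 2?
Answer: 10455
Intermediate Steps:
r(Y, K) = -2 + K + Y (r(Y, K) = (K + Y) - 2 = -2 + K + Y)
X(w) = -6 + w (X(w) = w + (-2 - 2 - 2) = w - 6 = -6 + w)
Z(E) = E + E² (Z(E) = E² + E = E + E²)
(31943 - 23728) + Z(u)*(X(-6) + 52) = (31943 - 23728) + (-8*(1 - 8))*((-6 - 6) + 52) = 8215 + (-8*(-7))*(-12 + 52) = 8215 + 56*40 = 8215 + 2240 = 10455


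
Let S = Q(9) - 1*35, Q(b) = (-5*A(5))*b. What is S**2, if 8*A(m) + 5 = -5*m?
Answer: 286225/16 ≈ 17889.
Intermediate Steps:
A(m) = -5/8 - 5*m/8 (A(m) = -5/8 + (-5*m)/8 = -5/8 - 5*m/8)
Q(b) = 75*b/4 (Q(b) = (-5*(-5/8 - 5/8*5))*b = (-5*(-5/8 - 25/8))*b = (-5*(-15/4))*b = 75*b/4)
S = 535/4 (S = (75/4)*9 - 1*35 = 675/4 - 35 = 535/4 ≈ 133.75)
S**2 = (535/4)**2 = 286225/16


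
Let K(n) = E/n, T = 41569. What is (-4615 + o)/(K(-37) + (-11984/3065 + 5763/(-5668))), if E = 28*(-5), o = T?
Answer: -23753275121160/734650759 ≈ -32333.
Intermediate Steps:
o = 41569
E = -140
K(n) = -140/n
(-4615 + o)/(K(-37) + (-11984/3065 + 5763/(-5668))) = (-4615 + 41569)/(-140/(-37) + (-11984/3065 + 5763/(-5668))) = 36954/(-140*(-1/37) + (-11984*1/3065 + 5763*(-1/5668))) = 36954/(140/37 + (-11984/3065 - 5763/5668)) = 36954/(140/37 - 85588907/17372420) = 36954/(-734650759/642779540) = 36954*(-642779540/734650759) = -23753275121160/734650759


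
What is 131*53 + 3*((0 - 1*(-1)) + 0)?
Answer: 6946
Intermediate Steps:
131*53 + 3*((0 - 1*(-1)) + 0) = 6943 + 3*((0 + 1) + 0) = 6943 + 3*(1 + 0) = 6943 + 3*1 = 6943 + 3 = 6946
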